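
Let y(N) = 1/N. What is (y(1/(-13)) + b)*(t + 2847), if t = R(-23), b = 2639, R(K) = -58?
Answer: 7323914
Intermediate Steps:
t = -58
(y(1/(-13)) + b)*(t + 2847) = (1/(1/(-13)) + 2639)*(-58 + 2847) = (1/(-1/13) + 2639)*2789 = (-13 + 2639)*2789 = 2626*2789 = 7323914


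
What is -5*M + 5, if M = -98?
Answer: 495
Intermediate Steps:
-5*M + 5 = -5*(-98) + 5 = 490 + 5 = 495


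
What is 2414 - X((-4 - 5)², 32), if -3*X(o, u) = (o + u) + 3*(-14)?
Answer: 7313/3 ≈ 2437.7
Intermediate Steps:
X(o, u) = 14 - o/3 - u/3 (X(o, u) = -((o + u) + 3*(-14))/3 = -((o + u) - 42)/3 = -(-42 + o + u)/3 = 14 - o/3 - u/3)
2414 - X((-4 - 5)², 32) = 2414 - (14 - (-4 - 5)²/3 - ⅓*32) = 2414 - (14 - ⅓*(-9)² - 32/3) = 2414 - (14 - ⅓*81 - 32/3) = 2414 - (14 - 27 - 32/3) = 2414 - 1*(-71/3) = 2414 + 71/3 = 7313/3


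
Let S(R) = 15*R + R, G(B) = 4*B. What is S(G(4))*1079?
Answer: 276224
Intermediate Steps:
S(R) = 16*R
S(G(4))*1079 = (16*(4*4))*1079 = (16*16)*1079 = 256*1079 = 276224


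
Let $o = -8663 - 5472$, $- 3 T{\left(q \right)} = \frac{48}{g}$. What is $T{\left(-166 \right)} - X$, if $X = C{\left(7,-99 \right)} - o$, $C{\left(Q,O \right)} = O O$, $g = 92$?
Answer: $- \frac{550532}{23} \approx -23936.0$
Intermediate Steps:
$T{\left(q \right)} = - \frac{4}{23}$ ($T{\left(q \right)} = - \frac{48 \cdot \frac{1}{92}}{3} = \left(- \frac{1}{3}\right) \frac{12}{23} = - \frac{4}{23}$)
$C{\left(Q,O \right)} = O^{2}$
$o = -14135$ ($o = -8663 - 5472 = -14135$)
$X = 23936$ ($X = \left(-99\right)^{2} - -14135 = 9801 + 14135 = 23936$)
$T{\left(-166 \right)} - X = - \frac{4}{23} - 23936 = - \frac{550532}{23}$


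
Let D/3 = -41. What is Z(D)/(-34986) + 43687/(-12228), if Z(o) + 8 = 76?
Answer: -14992793/4194204 ≈ -3.5746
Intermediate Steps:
D = -123 (D = 3*(-41) = -123)
Z(o) = 68 (Z(o) = -8 + 76 = 68)
Z(D)/(-34986) + 43687/(-12228) = 68/(-34986) + 43687/(-12228) = 68*(-1/34986) + 43687*(-1/12228) = -2/1029 - 43687/12228 = -14992793/4194204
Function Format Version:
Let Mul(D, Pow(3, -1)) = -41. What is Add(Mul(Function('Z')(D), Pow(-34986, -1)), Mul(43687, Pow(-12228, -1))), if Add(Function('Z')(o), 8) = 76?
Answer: Rational(-14992793, 4194204) ≈ -3.5746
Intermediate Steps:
D = -123 (D = Mul(3, -41) = -123)
Function('Z')(o) = 68 (Function('Z')(o) = Add(-8, 76) = 68)
Add(Mul(Function('Z')(D), Pow(-34986, -1)), Mul(43687, Pow(-12228, -1))) = Add(Mul(68, Pow(-34986, -1)), Mul(43687, Pow(-12228, -1))) = Add(Mul(68, Rational(-1, 34986)), Mul(43687, Rational(-1, 12228))) = Add(Rational(-2, 1029), Rational(-43687, 12228)) = Rational(-14992793, 4194204)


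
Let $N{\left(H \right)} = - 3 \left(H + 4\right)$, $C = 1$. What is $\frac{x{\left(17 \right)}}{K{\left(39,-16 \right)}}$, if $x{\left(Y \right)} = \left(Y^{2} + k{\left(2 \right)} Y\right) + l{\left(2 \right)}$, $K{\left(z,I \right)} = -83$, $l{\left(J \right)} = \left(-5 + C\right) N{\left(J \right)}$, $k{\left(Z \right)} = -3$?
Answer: $- \frac{310}{83} \approx -3.7349$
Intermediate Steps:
$N{\left(H \right)} = -12 - 3 H$ ($N{\left(H \right)} = - 3 \left(4 + H\right) = -12 - 3 H$)
$l{\left(J \right)} = 48 + 12 J$ ($l{\left(J \right)} = \left(-5 + 1\right) \left(-12 - 3 J\right) = - 4 \left(-12 - 3 J\right) = 48 + 12 J$)
$x{\left(Y \right)} = 72 + Y^{2} - 3 Y$ ($x{\left(Y \right)} = \left(Y^{2} - 3 Y\right) + \left(48 + 12 \cdot 2\right) = \left(Y^{2} - 3 Y\right) + \left(48 + 24\right) = \left(Y^{2} - 3 Y\right) + 72 = 72 + Y^{2} - 3 Y$)
$\frac{x{\left(17 \right)}}{K{\left(39,-16 \right)}} = \frac{72 + 17^{2} - 51}{-83} = \left(72 + 289 - 51\right) \left(- \frac{1}{83}\right) = 310 \left(- \frac{1}{83}\right) = - \frac{310}{83}$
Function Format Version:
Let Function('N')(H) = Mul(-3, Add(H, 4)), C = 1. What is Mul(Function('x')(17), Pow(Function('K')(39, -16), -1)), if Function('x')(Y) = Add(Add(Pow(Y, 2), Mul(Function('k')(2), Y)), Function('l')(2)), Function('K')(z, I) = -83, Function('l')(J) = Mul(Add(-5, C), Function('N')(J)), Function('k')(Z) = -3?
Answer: Rational(-310, 83) ≈ -3.7349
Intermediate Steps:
Function('N')(H) = Add(-12, Mul(-3, H)) (Function('N')(H) = Mul(-3, Add(4, H)) = Add(-12, Mul(-3, H)))
Function('l')(J) = Add(48, Mul(12, J)) (Function('l')(J) = Mul(Add(-5, 1), Add(-12, Mul(-3, J))) = Mul(-4, Add(-12, Mul(-3, J))) = Add(48, Mul(12, J)))
Function('x')(Y) = Add(72, Pow(Y, 2), Mul(-3, Y)) (Function('x')(Y) = Add(Add(Pow(Y, 2), Mul(-3, Y)), Add(48, Mul(12, 2))) = Add(Add(Pow(Y, 2), Mul(-3, Y)), Add(48, 24)) = Add(Add(Pow(Y, 2), Mul(-3, Y)), 72) = Add(72, Pow(Y, 2), Mul(-3, Y)))
Mul(Function('x')(17), Pow(Function('K')(39, -16), -1)) = Mul(Add(72, Pow(17, 2), Mul(-3, 17)), Pow(-83, -1)) = Mul(Add(72, 289, -51), Rational(-1, 83)) = Mul(310, Rational(-1, 83)) = Rational(-310, 83)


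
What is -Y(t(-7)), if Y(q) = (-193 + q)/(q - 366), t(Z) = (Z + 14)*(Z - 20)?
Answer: -382/555 ≈ -0.68829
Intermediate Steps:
t(Z) = (-20 + Z)*(14 + Z) (t(Z) = (14 + Z)*(-20 + Z) = (-20 + Z)*(14 + Z))
Y(q) = (-193 + q)/(-366 + q)
-Y(t(-7)) = -(-193 + (-280 + (-7)² - 6*(-7)))/(-366 + (-280 + (-7)² - 6*(-7))) = -(-193 + (-280 + 49 + 42))/(-366 + (-280 + 49 + 42)) = -(-193 - 189)/(-366 - 189) = -(-382)/(-555) = -(-1)*(-382)/555 = -1*382/555 = -382/555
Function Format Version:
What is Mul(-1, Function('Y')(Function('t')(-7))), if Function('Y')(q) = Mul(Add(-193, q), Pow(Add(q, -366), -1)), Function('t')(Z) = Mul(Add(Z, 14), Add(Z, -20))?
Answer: Rational(-382, 555) ≈ -0.68829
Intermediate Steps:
Function('t')(Z) = Mul(Add(-20, Z), Add(14, Z)) (Function('t')(Z) = Mul(Add(14, Z), Add(-20, Z)) = Mul(Add(-20, Z), Add(14, Z)))
Function('Y')(q) = Mul(Pow(Add(-366, q), -1), Add(-193, q)) (Function('Y')(q) = Mul(Add(-193, q), Pow(Add(-366, q), -1)) = Mul(Pow(Add(-366, q), -1), Add(-193, q)))
Mul(-1, Function('Y')(Function('t')(-7))) = Mul(-1, Mul(Pow(Add(-366, Add(-280, Pow(-7, 2), Mul(-6, -7))), -1), Add(-193, Add(-280, Pow(-7, 2), Mul(-6, -7))))) = Mul(-1, Mul(Pow(Add(-366, Add(-280, 49, 42)), -1), Add(-193, Add(-280, 49, 42)))) = Mul(-1, Mul(Pow(Add(-366, -189), -1), Add(-193, -189))) = Mul(-1, Mul(Pow(-555, -1), -382)) = Mul(-1, Mul(Rational(-1, 555), -382)) = Mul(-1, Rational(382, 555)) = Rational(-382, 555)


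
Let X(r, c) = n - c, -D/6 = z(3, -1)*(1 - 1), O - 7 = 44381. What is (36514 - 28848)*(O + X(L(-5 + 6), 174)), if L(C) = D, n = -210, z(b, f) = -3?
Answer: 337334664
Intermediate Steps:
O = 44388 (O = 7 + 44381 = 44388)
D = 0 (D = -(-18)*(1 - 1) = -(-18)*0 = -6*0 = 0)
L(C) = 0
X(r, c) = -210 - c
(36514 - 28848)*(O + X(L(-5 + 6), 174)) = (36514 - 28848)*(44388 + (-210 - 1*174)) = 7666*(44388 + (-210 - 174)) = 7666*(44388 - 384) = 7666*44004 = 337334664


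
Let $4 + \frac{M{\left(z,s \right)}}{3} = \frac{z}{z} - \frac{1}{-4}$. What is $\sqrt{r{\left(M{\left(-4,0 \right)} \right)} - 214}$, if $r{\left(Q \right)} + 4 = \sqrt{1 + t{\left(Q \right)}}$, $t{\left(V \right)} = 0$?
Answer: $i \sqrt{217} \approx 14.731 i$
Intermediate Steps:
$M{\left(z,s \right)} = - \frac{33}{4}$ ($M{\left(z,s \right)} = -12 + 3 \left(\frac{z}{z} - \frac{1}{-4}\right) = -12 + 3 \left(1 - - \frac{1}{4}\right) = -12 + 3 \left(1 + \frac{1}{4}\right) = -12 + 3 \cdot \frac{5}{4} = -12 + \frac{15}{4} = - \frac{33}{4}$)
$r{\left(Q \right)} = -3$ ($r{\left(Q \right)} = -4 + \sqrt{1 + 0} = -4 + \sqrt{1} = -4 + 1 = -3$)
$\sqrt{r{\left(M{\left(-4,0 \right)} \right)} - 214} = \sqrt{-3 - 214} = \sqrt{-217} = i \sqrt{217}$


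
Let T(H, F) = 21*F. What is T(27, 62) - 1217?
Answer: 85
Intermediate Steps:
T(27, 62) - 1217 = 21*62 - 1217 = 1302 - 1217 = 85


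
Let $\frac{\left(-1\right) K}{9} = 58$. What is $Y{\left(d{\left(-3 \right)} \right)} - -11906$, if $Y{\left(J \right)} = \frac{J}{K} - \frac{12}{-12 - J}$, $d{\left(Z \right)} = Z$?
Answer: $\frac{2071877}{174} \approx 11907.0$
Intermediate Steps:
$K = -522$ ($K = \left(-9\right) 58 = -522$)
$Y{\left(J \right)} = - \frac{12}{-12 - J} - \frac{J}{522}$ ($Y{\left(J \right)} = \frac{J}{-522} - \frac{12}{-12 - J} = J \left(- \frac{1}{522}\right) - \frac{12}{-12 - J} = - \frac{J}{522} - \frac{12}{-12 - J} = - \frac{12}{-12 - J} - \frac{J}{522}$)
$Y{\left(d{\left(-3 \right)} \right)} - -11906 = \frac{6264 - \left(-3\right)^{2} - -36}{522 \left(12 - 3\right)} - -11906 = \frac{6264 - 9 + 36}{522 \cdot 9} + 11906 = \frac{1}{522} \cdot \frac{1}{9} \left(6264 - 9 + 36\right) + 11906 = \frac{1}{522} \cdot \frac{1}{9} \cdot 6291 + 11906 = \frac{233}{174} + 11906 = \frac{2071877}{174}$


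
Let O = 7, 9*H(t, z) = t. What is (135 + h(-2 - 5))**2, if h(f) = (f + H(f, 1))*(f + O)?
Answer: 18225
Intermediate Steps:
H(t, z) = t/9
h(f) = 10*f*(7 + f)/9 (h(f) = (f + f/9)*(f + 7) = (10*f/9)*(7 + f) = 10*f*(7 + f)/9)
(135 + h(-2 - 5))**2 = (135 + 10*(-2 - 5)*(7 + (-2 - 5))/9)**2 = (135 + (10/9)*(-7)*(7 - 7))**2 = (135 + (10/9)*(-7)*0)**2 = (135 + 0)**2 = 135**2 = 18225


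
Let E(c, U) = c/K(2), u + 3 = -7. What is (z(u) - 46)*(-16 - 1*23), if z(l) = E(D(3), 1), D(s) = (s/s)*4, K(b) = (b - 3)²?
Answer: 1638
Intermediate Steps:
K(b) = (-3 + b)²
D(s) = 4 (D(s) = 1*4 = 4)
u = -10 (u = -3 - 7 = -10)
E(c, U) = c (E(c, U) = c/((-3 + 2)²) = c/((-1)²) = c/1 = c*1 = c)
z(l) = 4
(z(u) - 46)*(-16 - 1*23) = (4 - 46)*(-16 - 1*23) = -42*(-16 - 23) = -42*(-39) = 1638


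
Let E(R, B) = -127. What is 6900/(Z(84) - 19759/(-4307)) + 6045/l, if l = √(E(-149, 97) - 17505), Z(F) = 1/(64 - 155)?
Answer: 1352182650/896881 - 6045*I*√1102/4408 ≈ 1507.7 - 45.525*I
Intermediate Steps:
Z(F) = -1/91 (Z(F) = 1/(-91) = -1/91)
l = 4*I*√1102 (l = √(-127 - 17505) = √(-17632) = 4*I*√1102 ≈ 132.79*I)
6900/(Z(84) - 19759/(-4307)) + 6045/l = 6900/(-1/91 - 19759/(-4307)) + 6045/((4*I*√1102)) = 6900/(-1/91 - 19759*(-1)/4307) + 6045*(-I*√1102/4408) = 6900/(-1/91 - 1*(-19759/4307)) - 6045*I*√1102/4408 = 6900/(-1/91 + 19759/4307) - 6045*I*√1102/4408 = 6900/(1793762/391937) - 6045*I*√1102/4408 = 6900*(391937/1793762) - 6045*I*√1102/4408 = 1352182650/896881 - 6045*I*√1102/4408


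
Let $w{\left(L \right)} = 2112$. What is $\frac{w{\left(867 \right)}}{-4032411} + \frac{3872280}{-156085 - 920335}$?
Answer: $- \frac{260281631102}{72342797477} \approx -3.5979$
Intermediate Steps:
$\frac{w{\left(867 \right)}}{-4032411} + \frac{3872280}{-156085 - 920335} = \frac{2112}{-4032411} + \frac{3872280}{-156085 - 920335} = 2112 \left(- \frac{1}{4032411}\right) + \frac{3872280}{-1076420} = - \frac{704}{1344137} + 3872280 \left(- \frac{1}{1076420}\right) = - \frac{704}{1344137} - \frac{193614}{53821} = - \frac{260281631102}{72342797477}$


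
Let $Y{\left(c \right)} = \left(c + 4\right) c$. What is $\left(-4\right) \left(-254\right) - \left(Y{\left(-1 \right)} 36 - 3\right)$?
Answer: $1127$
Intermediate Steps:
$Y{\left(c \right)} = c \left(4 + c\right)$ ($Y{\left(c \right)} = \left(4 + c\right) c = c \left(4 + c\right)$)
$\left(-4\right) \left(-254\right) - \left(Y{\left(-1 \right)} 36 - 3\right) = \left(-4\right) \left(-254\right) - \left(- (4 - 1) 36 - 3\right) = 1016 - \left(\left(-1\right) 3 \cdot 36 - 3\right) = 1016 - \left(\left(-3\right) 36 - 3\right) = 1016 - \left(-108 - 3\right) = 1016 - -111 = 1016 + 111 = 1127$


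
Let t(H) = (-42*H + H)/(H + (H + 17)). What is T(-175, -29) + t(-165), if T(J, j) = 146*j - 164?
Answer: -1383339/313 ≈ -4419.6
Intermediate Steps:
t(H) = -41*H/(17 + 2*H) (t(H) = (-41*H)/(H + (17 + H)) = (-41*H)/(17 + 2*H) = -41*H/(17 + 2*H))
T(J, j) = -164 + 146*j
T(-175, -29) + t(-165) = (-164 + 146*(-29)) - 41*(-165)/(17 + 2*(-165)) = (-164 - 4234) - 41*(-165)/(17 - 330) = -4398 - 41*(-165)/(-313) = -4398 - 41*(-165)*(-1/313) = -4398 - 6765/313 = -1383339/313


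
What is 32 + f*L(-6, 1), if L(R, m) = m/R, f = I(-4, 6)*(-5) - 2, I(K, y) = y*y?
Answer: 187/3 ≈ 62.333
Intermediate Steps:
I(K, y) = y**2
f = -182 (f = 6**2*(-5) - 2 = 36*(-5) - 2 = -180 - 2 = -182)
32 + f*L(-6, 1) = 32 - 182/(-6) = 32 - 182*(-1)/6 = 32 - 182*(-1/6) = 32 + 91/3 = 187/3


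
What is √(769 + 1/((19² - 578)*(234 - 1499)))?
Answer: √57946453448730/274505 ≈ 27.731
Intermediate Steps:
√(769 + 1/((19² - 578)*(234 - 1499))) = √(769 + 1/((361 - 578)*(-1265))) = √(769 + 1/(-217*(-1265))) = √(769 + 1/274505) = √(211094346/274505) = √57946453448730/274505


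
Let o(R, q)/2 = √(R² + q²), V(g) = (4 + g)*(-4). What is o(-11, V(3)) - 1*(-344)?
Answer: 344 + 2*√905 ≈ 404.17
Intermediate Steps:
V(g) = -16 - 4*g
o(R, q) = 2*√(R² + q²)
o(-11, V(3)) - 1*(-344) = 2*√((-11)² + (-16 - 4*3)²) - 1*(-344) = 2*√(121 + (-16 - 12)²) + 344 = 2*√(121 + (-28)²) + 344 = 2*√(121 + 784) + 344 = 2*√905 + 344 = 344 + 2*√905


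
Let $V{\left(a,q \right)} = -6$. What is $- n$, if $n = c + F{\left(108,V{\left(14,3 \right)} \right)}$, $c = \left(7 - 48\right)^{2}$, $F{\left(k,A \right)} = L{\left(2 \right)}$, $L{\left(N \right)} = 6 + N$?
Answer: $-1689$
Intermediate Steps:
$F{\left(k,A \right)} = 8$ ($F{\left(k,A \right)} = 6 + 2 = 8$)
$c = 1681$ ($c = \left(-41\right)^{2} = 1681$)
$n = 1689$ ($n = 1681 + 8 = 1689$)
$- n = \left(-1\right) 1689 = -1689$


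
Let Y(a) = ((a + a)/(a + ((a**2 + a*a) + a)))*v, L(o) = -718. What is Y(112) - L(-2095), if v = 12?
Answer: 81146/113 ≈ 718.11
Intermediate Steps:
Y(a) = 24*a/(2*a + 2*a**2) (Y(a) = ((a + a)/(a + ((a**2 + a*a) + a)))*12 = ((2*a)/(a + ((a**2 + a**2) + a)))*12 = ((2*a)/(a + (2*a**2 + a)))*12 = ((2*a)/(a + (a + 2*a**2)))*12 = ((2*a)/(2*a + 2*a**2))*12 = (2*a/(2*a + 2*a**2))*12 = 24*a/(2*a + 2*a**2))
Y(112) - L(-2095) = 12/(1 + 112) - 1*(-718) = 12/113 + 718 = 81146/113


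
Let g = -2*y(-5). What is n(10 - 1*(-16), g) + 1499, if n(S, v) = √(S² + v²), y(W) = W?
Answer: 1499 + 2*√194 ≈ 1526.9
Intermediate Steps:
g = 10 (g = -2*(-5) = 10)
n(10 - 1*(-16), g) + 1499 = √((10 - 1*(-16))² + 10²) + 1499 = √((10 + 16)² + 100) + 1499 = √(26² + 100) + 1499 = √(676 + 100) + 1499 = √776 + 1499 = 2*√194 + 1499 = 1499 + 2*√194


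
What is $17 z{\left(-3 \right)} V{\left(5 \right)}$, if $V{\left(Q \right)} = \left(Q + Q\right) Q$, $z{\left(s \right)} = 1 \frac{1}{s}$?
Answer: $- \frac{850}{3} \approx -283.33$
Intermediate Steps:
$z{\left(s \right)} = \frac{1}{s}$
$V{\left(Q \right)} = 2 Q^{2}$ ($V{\left(Q \right)} = 2 Q Q = 2 Q^{2}$)
$17 z{\left(-3 \right)} V{\left(5 \right)} = \frac{17}{-3} \cdot 2 \cdot 5^{2} = 17 \left(- \frac{1}{3}\right) 2 \cdot 25 = \left(- \frac{17}{3}\right) 50 = - \frac{850}{3}$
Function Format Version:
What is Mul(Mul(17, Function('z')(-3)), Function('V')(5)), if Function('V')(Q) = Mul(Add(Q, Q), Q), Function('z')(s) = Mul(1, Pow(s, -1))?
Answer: Rational(-850, 3) ≈ -283.33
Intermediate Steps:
Function('z')(s) = Pow(s, -1)
Function('V')(Q) = Mul(2, Pow(Q, 2)) (Function('V')(Q) = Mul(Mul(2, Q), Q) = Mul(2, Pow(Q, 2)))
Mul(Mul(17, Function('z')(-3)), Function('V')(5)) = Mul(Mul(17, Pow(-3, -1)), Mul(2, Pow(5, 2))) = Mul(Mul(17, Rational(-1, 3)), Mul(2, 25)) = Mul(Rational(-17, 3), 50) = Rational(-850, 3)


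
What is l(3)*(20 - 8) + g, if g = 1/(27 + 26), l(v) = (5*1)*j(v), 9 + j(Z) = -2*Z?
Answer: -47699/53 ≈ -899.98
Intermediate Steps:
j(Z) = -9 - 2*Z
l(v) = -45 - 10*v (l(v) = (5*1)*(-9 - 2*v) = 5*(-9 - 2*v) = -45 - 10*v)
g = 1/53 ≈ 0.018868
l(3)*(20 - 8) + g = (-45 - 10*3)*(20 - 8) + 1/53 = (-45 - 30)*12 + 1/53 = -75*12 + 1/53 = -900 + 1/53 = -47699/53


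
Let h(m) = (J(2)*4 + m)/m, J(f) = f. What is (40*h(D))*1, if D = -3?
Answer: -200/3 ≈ -66.667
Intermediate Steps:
h(m) = (8 + m)/m (h(m) = (2*4 + m)/m = (8 + m)/m)
(40*h(D))*1 = (40*((8 - 3)/(-3)))*1 = (40*(-1/3*5))*1 = (40*(-5/3))*1 = -200/3*1 = -200/3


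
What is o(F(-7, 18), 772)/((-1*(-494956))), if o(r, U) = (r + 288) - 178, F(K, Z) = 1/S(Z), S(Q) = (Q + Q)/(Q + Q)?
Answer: 111/494956 ≈ 0.00022426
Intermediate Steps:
S(Q) = 1 (S(Q) = (2*Q)/((2*Q)) = (2*Q)*(1/(2*Q)) = 1)
F(K, Z) = 1 (F(K, Z) = 1/1 = 1)
o(r, U) = 110 + r (o(r, U) = (288 + r) - 178 = 110 + r)
o(F(-7, 18), 772)/((-1*(-494956))) = (110 + 1)/((-1*(-494956))) = 111/494956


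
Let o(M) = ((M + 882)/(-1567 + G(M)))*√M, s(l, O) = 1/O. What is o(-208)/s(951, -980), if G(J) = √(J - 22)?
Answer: -1120*√2990/1041 + 1755040*I*√13/1041 ≈ -58.831 + 6078.7*I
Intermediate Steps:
G(J) = √(-22 + J)
o(M) = √M*(882 + M)/(-1567 + √(-22 + M)) (o(M) = ((M + 882)/(-1567 + √(-22 + M)))*√M = ((882 + M)/(-1567 + √(-22 + M)))*√M = √M*(882 + M)/(-1567 + √(-22 + M)))
o(-208)/s(951, -980) = (√(-208)*(882 - 208)/(-1567 + √(-22 - 208)))/(1/(-980)) = ((4*I*√13)*674/(-1567 + √(-230)))/(-1/980) = ((4*I*√13)*674/(-1567 + I*√230))*(-980) = (2696*I*√13/(-1567 + I*√230))*(-980) = -2642080*I*√13/(-1567 + I*√230)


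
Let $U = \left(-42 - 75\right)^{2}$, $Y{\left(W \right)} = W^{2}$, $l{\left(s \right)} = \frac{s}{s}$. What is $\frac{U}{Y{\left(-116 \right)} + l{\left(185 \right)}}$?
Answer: $\frac{13689}{13457} \approx 1.0172$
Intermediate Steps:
$l{\left(s \right)} = 1$
$U = 13689$ ($U = \left(-117\right)^{2} = 13689$)
$\frac{U}{Y{\left(-116 \right)} + l{\left(185 \right)}} = \frac{13689}{\left(-116\right)^{2} + 1} = \frac{13689}{13456 + 1} = \frac{13689}{13457}$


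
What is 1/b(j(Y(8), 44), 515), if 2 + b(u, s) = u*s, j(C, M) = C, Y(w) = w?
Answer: 1/4118 ≈ 0.00024284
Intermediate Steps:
b(u, s) = -2 + s*u (b(u, s) = -2 + u*s = -2 + s*u)
1/b(j(Y(8), 44), 515) = 1/(-2 + 515*8) = 1/(-2 + 4120) = 1/4118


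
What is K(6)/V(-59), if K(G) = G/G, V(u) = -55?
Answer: -1/55 ≈ -0.018182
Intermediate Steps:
K(G) = 1
K(6)/V(-59) = 1/(-55) = 1*(-1/55) = -1/55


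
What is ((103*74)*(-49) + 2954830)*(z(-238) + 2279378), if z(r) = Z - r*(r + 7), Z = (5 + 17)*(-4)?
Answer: 5741732229824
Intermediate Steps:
Z = -88 (Z = 22*(-4) = -88)
z(r) = -88 - r*(7 + r) (z(r) = -88 - r*(r + 7) = -88 - r*(7 + r))
((103*74)*(-49) + 2954830)*(z(-238) + 2279378) = ((103*74)*(-49) + 2954830)*((-88 - 1*(-238)² - 7*(-238)) + 2279378) = (7622*(-49) + 2954830)*((-88 - 1*56644 + 1666) + 2279378) = (-373478 + 2954830)*((-88 - 56644 + 1666) + 2279378) = 2581352*(-55066 + 2279378) = 2581352*2224312 = 5741732229824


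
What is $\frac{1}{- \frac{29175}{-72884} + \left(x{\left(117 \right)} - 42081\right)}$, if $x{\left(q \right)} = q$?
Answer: $- \frac{72884}{3058475001} \approx -2.383 \cdot 10^{-5}$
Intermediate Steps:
$\frac{1}{- \frac{29175}{-72884} + \left(x{\left(117 \right)} - 42081\right)} = \frac{1}{- \frac{29175}{-72884} + \left(117 - 42081\right)} = \frac{1}{\left(-29175\right) \left(- \frac{1}{72884}\right) - 41964} = \frac{1}{\frac{29175}{72884} - 41964} = \frac{1}{- \frac{3058475001}{72884}} = - \frac{72884}{3058475001}$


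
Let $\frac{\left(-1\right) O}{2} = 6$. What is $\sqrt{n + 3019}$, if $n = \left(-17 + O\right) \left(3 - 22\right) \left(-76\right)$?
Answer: $7 i \sqrt{793} \approx 197.12 i$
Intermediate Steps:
$O = -12$ ($O = \left(-2\right) 6 = -12$)
$n = -41876$ ($n = \left(-17 - 12\right) \left(3 - 22\right) \left(-76\right) = \left(-29\right) \left(-19\right) \left(-76\right) = 551 \left(-76\right) = -41876$)
$\sqrt{n + 3019} = \sqrt{-41876 + 3019} = \sqrt{-38857} = 7 i \sqrt{793}$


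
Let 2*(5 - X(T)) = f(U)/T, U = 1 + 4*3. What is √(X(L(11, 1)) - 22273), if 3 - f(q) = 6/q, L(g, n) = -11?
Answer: I*√15053090/26 ≈ 149.22*I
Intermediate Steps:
U = 13 (U = 1 + 12 = 13)
f(q) = 3 - 6/q
X(T) = 5 - 33/(26*T) (X(T) = 5 - (3 - 6/13)/(2*T) = 5 - 33/(26*T))
√(X(L(11, 1)) - 22273) = √((5 - 33/26/(-11)) - 22273) = √((5 - 33/26*(-1/11)) - 22273) = √((5 + 3/26) - 22273) = √(133/26 - 22273) = √(-578965/26) = I*√15053090/26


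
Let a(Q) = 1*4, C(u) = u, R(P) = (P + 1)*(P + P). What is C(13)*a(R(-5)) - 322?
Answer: -270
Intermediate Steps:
R(P) = 2*P*(1 + P) (R(P) = (1 + P)*(2*P) = 2*P*(1 + P))
a(Q) = 4
C(13)*a(R(-5)) - 322 = 13*4 - 322 = 52 - 322 = -270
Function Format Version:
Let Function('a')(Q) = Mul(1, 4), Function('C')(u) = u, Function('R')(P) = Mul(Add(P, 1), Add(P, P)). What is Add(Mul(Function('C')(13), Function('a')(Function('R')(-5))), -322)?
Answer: -270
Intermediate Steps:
Function('R')(P) = Mul(2, P, Add(1, P)) (Function('R')(P) = Mul(Add(1, P), Mul(2, P)) = Mul(2, P, Add(1, P)))
Function('a')(Q) = 4
Add(Mul(Function('C')(13), Function('a')(Function('R')(-5))), -322) = Add(Mul(13, 4), -322) = Add(52, -322) = -270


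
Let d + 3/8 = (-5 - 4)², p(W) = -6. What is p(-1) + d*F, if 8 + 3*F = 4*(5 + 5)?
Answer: 854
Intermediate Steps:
F = 32/3 (F = -8/3 + (4*(5 + 5))/3 = -8/3 + (4*10)/3 = -8/3 + (⅓)*40 = -8/3 + 40/3 = 32/3 ≈ 10.667)
d = 645/8 (d = -3/8 + (-5 - 4)² = -3/8 + (-9)² = -3/8 + 81 = 645/8 ≈ 80.625)
p(-1) + d*F = -6 + (645/8)*(32/3) = -6 + 860 = 854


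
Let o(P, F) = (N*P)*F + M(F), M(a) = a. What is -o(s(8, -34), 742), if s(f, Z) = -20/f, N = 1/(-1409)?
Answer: -1047333/1409 ≈ -743.32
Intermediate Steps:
N = -1/1409 ≈ -0.00070972
o(P, F) = F - F*P/1409 (o(P, F) = (-P/1409)*F + F = -F*P/1409 + F = F - F*P/1409)
-o(s(8, -34), 742) = -742*(1409 - (-20)/8)/1409 = -742*(1409 - 1*(-5/2))/1409 = -742*(1409 + 5/2)/1409 = -742*2823/(1409*2) = -1*1047333/1409 = -1047333/1409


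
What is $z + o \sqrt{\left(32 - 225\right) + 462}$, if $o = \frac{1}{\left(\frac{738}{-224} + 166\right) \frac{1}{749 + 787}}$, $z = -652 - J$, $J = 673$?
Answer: $-1325 + \frac{172032 \sqrt{269}}{18223} \approx -1170.2$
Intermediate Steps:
$z = -1325$ ($z = -652 - 673 = -1325$)
$o = \frac{172032}{18223}$ ($o = \frac{1}{\left(738 \left(- \frac{1}{224}\right) + 166\right) \frac{1}{1536}} = \frac{1}{\left(- \frac{369}{112} + 166\right) \frac{1}{1536}} = \frac{1}{\frac{18223}{112} \cdot \frac{1}{1536}} = \frac{1}{\frac{18223}{172032}} = \frac{172032}{18223} \approx 9.4404$)
$z + o \sqrt{\left(32 - 225\right) + 462} = -1325 + \frac{172032 \sqrt{\left(32 - 225\right) + 462}}{18223} = -1325 + \frac{172032 \sqrt{-193 + 462}}{18223} = -1325 + \frac{172032 \sqrt{269}}{18223}$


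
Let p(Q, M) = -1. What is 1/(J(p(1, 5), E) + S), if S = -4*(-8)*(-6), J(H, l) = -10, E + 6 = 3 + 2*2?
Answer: -1/202 ≈ -0.0049505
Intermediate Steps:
E = 1 (E = -6 + (3 + 2*2) = -6 + (3 + 4) = -6 + 7 = 1)
S = -192 (S = 32*(-6) = -192)
1/(J(p(1, 5), E) + S) = 1/(-10 - 192) = 1/(-202) = -1/202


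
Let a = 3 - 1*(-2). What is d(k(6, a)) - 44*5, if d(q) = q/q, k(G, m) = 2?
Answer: -219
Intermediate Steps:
a = 5 (a = 3 + 2 = 5)
d(q) = 1
d(k(6, a)) - 44*5 = 1 - 44*5 = 1 - 220 = -219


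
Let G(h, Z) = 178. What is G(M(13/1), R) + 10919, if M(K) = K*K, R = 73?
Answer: 11097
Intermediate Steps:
M(K) = K²
G(M(13/1), R) + 10919 = 178 + 10919 = 11097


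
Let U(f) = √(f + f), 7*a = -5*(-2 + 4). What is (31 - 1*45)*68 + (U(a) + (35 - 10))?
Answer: -927 + 2*I*√35/7 ≈ -927.0 + 1.6903*I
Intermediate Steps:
a = -10/7 (a = (-5*(-2 + 4))/7 = (-5*2)/7 = (⅐)*(-10) = -10/7 ≈ -1.4286)
U(f) = √2*√f (U(f) = √(2*f) = √2*√f)
(31 - 1*45)*68 + (U(a) + (35 - 10)) = (31 - 1*45)*68 + (√2*√(-10/7) + (35 - 10)) = (31 - 45)*68 + (√2*(I*√70/7) + 25) = -14*68 + (2*I*√35/7 + 25) = -952 + (25 + 2*I*√35/7) = -927 + 2*I*√35/7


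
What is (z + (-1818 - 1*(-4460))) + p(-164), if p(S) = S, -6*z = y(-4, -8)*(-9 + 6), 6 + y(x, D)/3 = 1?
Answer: 4941/2 ≈ 2470.5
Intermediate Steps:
y(x, D) = -15 (y(x, D) = -18 + 3*1 = -18 + 3 = -15)
z = -15/2 (z = -(-5)*(-9 + 6)/2 = -(-5)*(-3)/2 = -⅙*45 = -15/2 ≈ -7.5000)
(z + (-1818 - 1*(-4460))) + p(-164) = (-15/2 + (-1818 - 1*(-4460))) - 164 = (-15/2 + (-1818 + 4460)) - 164 = (-15/2 + 2642) - 164 = 5269/2 - 164 = 4941/2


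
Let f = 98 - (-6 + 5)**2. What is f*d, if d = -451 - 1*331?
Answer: -75854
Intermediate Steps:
d = -782 (d = -451 - 331 = -782)
f = 97 (f = 98 - 1*(-1)**2 = 98 - 1*1 = 98 - 1 = 97)
f*d = 97*(-782) = -75854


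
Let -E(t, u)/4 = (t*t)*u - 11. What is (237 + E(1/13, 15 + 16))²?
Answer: 2243443225/28561 ≈ 78549.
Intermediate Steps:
E(t, u) = 44 - 4*u*t² (E(t, u) = -4*((t*t)*u - 11) = -4*(t²*u - 11) = -4*(u*t² - 11) = -4*(-11 + u*t²) = 44 - 4*u*t²)
(237 + E(1/13, 15 + 16))² = (237 + (44 - 4*(15 + 16)*(1/13)²))² = (237 + (44 - 4*31*(1/13)²))² = (237 + (44 - 4*31*1/169))² = (237 + (44 - 124/169))² = (237 + 7312/169)² = (47365/169)² = 2243443225/28561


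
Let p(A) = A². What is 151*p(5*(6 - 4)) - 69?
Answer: 15031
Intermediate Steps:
151*p(5*(6 - 4)) - 69 = 151*(5*(6 - 4))² - 69 = 151*(5*2)² - 69 = 151*10² - 69 = 151*100 - 69 = 15100 - 69 = 15031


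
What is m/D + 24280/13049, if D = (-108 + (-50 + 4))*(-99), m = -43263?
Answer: -1963293/2009546 ≈ -0.97698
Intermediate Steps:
D = 15246 (D = (-108 - 46)*(-99) = -154*(-99) = 15246)
m/D + 24280/13049 = -43263/15246 + 24280/13049 = -43263*1/15246 + 24280*(1/13049) = -437/154 + 24280/13049 = -1963293/2009546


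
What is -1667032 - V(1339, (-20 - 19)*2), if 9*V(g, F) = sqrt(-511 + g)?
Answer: -1667032 - 2*sqrt(23)/3 ≈ -1.6670e+6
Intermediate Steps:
V(g, F) = sqrt(-511 + g)/9
-1667032 - V(1339, (-20 - 19)*2) = -1667032 - sqrt(-511 + 1339)/9 = -1667032 - sqrt(828)/9 = -1667032 - 6*sqrt(23)/9 = -1667032 - 2*sqrt(23)/3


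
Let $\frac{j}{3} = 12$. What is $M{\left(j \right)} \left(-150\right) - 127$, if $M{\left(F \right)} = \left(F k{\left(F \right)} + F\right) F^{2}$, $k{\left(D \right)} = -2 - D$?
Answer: $258940673$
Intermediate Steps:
$j = 36$ ($j = 3 \cdot 12 = 36$)
$M{\left(F \right)} = F^{2} \left(F + F \left(-2 - F\right)\right)$ ($M{\left(F \right)} = \left(F \left(-2 - F\right) + F\right) F^{2} = \left(F + F \left(-2 - F\right)\right) F^{2} = F^{2} \left(F + F \left(-2 - F\right)\right)$)
$M{\left(j \right)} \left(-150\right) - 127 = 36^{3} \left(-1 - 36\right) \left(-150\right) - 127 = 46656 \left(-1 - 36\right) \left(-150\right) - 127 = 46656 \left(-37\right) \left(-150\right) - 127 = \left(-1726272\right) \left(-150\right) - 127 = 258940800 - 127 = 258940673$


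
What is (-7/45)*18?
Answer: -14/5 ≈ -2.8000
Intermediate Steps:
(-7/45)*18 = ((1/45)*(-7))*18 = -7/45*18 = -14/5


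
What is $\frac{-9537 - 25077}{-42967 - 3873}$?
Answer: $\frac{17307}{23420} \approx 0.73898$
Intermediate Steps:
$\frac{-9537 - 25077}{-42967 - 3873} = - \frac{34614}{-46840} = \left(-34614\right) \left(- \frac{1}{46840}\right) = \frac{17307}{23420}$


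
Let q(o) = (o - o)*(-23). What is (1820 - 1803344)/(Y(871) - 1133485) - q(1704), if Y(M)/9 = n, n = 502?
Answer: 1801524/1128967 ≈ 1.5957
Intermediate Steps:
Y(M) = 4518 (Y(M) = 9*502 = 4518)
q(o) = 0 (q(o) = 0*(-23) = 0)
(1820 - 1803344)/(Y(871) - 1133485) - q(1704) = (1820 - 1803344)/(4518 - 1133485) - 1*0 = -1801524/(-1128967) + 0 = -1801524*(-1/1128967) + 0 = 1801524/1128967 + 0 = 1801524/1128967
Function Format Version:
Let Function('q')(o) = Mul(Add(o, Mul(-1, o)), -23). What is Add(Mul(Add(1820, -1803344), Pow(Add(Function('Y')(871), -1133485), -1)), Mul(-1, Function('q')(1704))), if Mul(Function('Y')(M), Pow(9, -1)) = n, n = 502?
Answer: Rational(1801524, 1128967) ≈ 1.5957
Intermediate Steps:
Function('Y')(M) = 4518 (Function('Y')(M) = Mul(9, 502) = 4518)
Function('q')(o) = 0 (Function('q')(o) = Mul(0, -23) = 0)
Add(Mul(Add(1820, -1803344), Pow(Add(Function('Y')(871), -1133485), -1)), Mul(-1, Function('q')(1704))) = Add(Mul(Add(1820, -1803344), Pow(Add(4518, -1133485), -1)), Mul(-1, 0)) = Add(Mul(-1801524, Pow(-1128967, -1)), 0) = Add(Mul(-1801524, Rational(-1, 1128967)), 0) = Add(Rational(1801524, 1128967), 0) = Rational(1801524, 1128967)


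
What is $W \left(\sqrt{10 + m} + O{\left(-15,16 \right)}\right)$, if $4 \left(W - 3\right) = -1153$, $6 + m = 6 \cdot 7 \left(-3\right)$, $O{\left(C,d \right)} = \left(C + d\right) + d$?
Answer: $- \frac{19397}{4} - \frac{1141 i \sqrt{122}}{4} \approx -4849.3 - 3150.7 i$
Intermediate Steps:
$O{\left(C,d \right)} = C + 2 d$
$m = -132$ ($m = -6 + 6 \cdot 7 \left(-3\right) = -6 + 42 \left(-3\right) = -6 - 126 = -132$)
$W = - \frac{1141}{4}$ ($W = 3 + \frac{1}{4} \left(-1153\right) = 3 - \frac{1153}{4} = - \frac{1141}{4} \approx -285.25$)
$W \left(\sqrt{10 + m} + O{\left(-15,16 \right)}\right) = - \frac{1141 \left(\sqrt{10 - 132} + \left(-15 + 2 \cdot 16\right)\right)}{4} = - \frac{1141 \left(\sqrt{-122} + \left(-15 + 32\right)\right)}{4} = - \frac{1141 \left(i \sqrt{122} + 17\right)}{4} = - \frac{1141 \left(17 + i \sqrt{122}\right)}{4} = - \frac{19397}{4} - \frac{1141 i \sqrt{122}}{4}$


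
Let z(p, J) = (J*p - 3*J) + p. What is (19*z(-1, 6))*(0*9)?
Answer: 0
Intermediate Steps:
z(p, J) = p - 3*J + J*p (z(p, J) = (-3*J + J*p) + p = p - 3*J + J*p)
(19*z(-1, 6))*(0*9) = (19*(-1 - 3*6 + 6*(-1)))*(0*9) = (19*(-1 - 18 - 6))*0 = (19*(-25))*0 = -475*0 = 0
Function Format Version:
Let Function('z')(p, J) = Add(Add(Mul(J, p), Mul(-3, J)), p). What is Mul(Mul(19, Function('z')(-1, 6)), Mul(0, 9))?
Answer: 0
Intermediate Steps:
Function('z')(p, J) = Add(p, Mul(-3, J), Mul(J, p)) (Function('z')(p, J) = Add(Add(Mul(-3, J), Mul(J, p)), p) = Add(p, Mul(-3, J), Mul(J, p)))
Mul(Mul(19, Function('z')(-1, 6)), Mul(0, 9)) = Mul(Mul(19, Add(-1, Mul(-3, 6), Mul(6, -1))), Mul(0, 9)) = Mul(Mul(19, Add(-1, -18, -6)), 0) = Mul(Mul(19, -25), 0) = Mul(-475, 0) = 0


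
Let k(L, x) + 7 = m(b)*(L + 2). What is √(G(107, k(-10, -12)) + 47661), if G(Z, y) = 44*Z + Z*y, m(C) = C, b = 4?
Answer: 2*√12049 ≈ 219.54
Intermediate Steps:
k(L, x) = 1 + 4*L (k(L, x) = -7 + 4*(L + 2) = -7 + 4*(2 + L) = -7 + (8 + 4*L) = 1 + 4*L)
√(G(107, k(-10, -12)) + 47661) = √(107*(44 + (1 + 4*(-10))) + 47661) = √(107*(44 + (1 - 40)) + 47661) = √(107*(44 - 39) + 47661) = √(107*5 + 47661) = √(535 + 47661) = √48196 = 2*√12049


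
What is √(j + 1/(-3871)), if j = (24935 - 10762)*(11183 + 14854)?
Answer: √112850371427330/553 ≈ 19210.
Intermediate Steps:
j = 369022401 (j = 14173*26037 = 369022401)
√(j + 1/(-3871)) = √(369022401 + 1/(-3871)) = √(369022401 - 1/3871) = √(1428485714270/3871) = √112850371427330/553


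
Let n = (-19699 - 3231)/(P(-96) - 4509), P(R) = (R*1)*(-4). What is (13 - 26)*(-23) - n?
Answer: 242089/825 ≈ 293.44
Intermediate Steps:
P(R) = -4*R (P(R) = R*(-4) = -4*R)
n = 4586/825 (n = (-19699 - 3231)/(-4*(-96) - 4509) = -22930/(384 - 4509) = -22930/(-4125) = -22930*(-1/4125) = 4586/825 ≈ 5.5588)
(13 - 26)*(-23) - n = (13 - 26)*(-23) - 1*4586/825 = -13*(-23) - 4586/825 = 299 - 4586/825 = 242089/825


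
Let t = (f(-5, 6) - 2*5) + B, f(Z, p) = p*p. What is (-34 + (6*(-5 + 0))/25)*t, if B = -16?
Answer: -352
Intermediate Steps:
f(Z, p) = p**2
t = 10 (t = (6**2 - 2*5) - 16 = (36 - 10) - 16 = 26 - 16 = 10)
(-34 + (6*(-5 + 0))/25)*t = (-34 + (6*(-5 + 0))/25)*10 = (-34 + (6*(-5))*(1/25))*10 = (-34 - 30*1/25)*10 = (-34 - 6/5)*10 = -176/5*10 = -352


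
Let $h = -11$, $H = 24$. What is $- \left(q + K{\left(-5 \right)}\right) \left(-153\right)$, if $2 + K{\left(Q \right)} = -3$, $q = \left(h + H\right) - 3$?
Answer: $765$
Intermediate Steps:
$q = 10$ ($q = \left(-11 + 24\right) - 3 = 13 - 3 = 10$)
$K{\left(Q \right)} = -5$ ($K{\left(Q \right)} = -2 - 3 = -5$)
$- \left(q + K{\left(-5 \right)}\right) \left(-153\right) = - \left(10 - 5\right) \left(-153\right) = - 5 \left(-153\right) = \left(-1\right) \left(-765\right) = 765$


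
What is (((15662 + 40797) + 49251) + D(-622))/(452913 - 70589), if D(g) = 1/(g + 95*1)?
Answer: 55709169/201484748 ≈ 0.27649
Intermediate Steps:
D(g) = 1/(95 + g) (D(g) = 1/(g + 95) = 1/(95 + g))
(((15662 + 40797) + 49251) + D(-622))/(452913 - 70589) = (((15662 + 40797) + 49251) + 1/(95 - 622))/(452913 - 70589) = ((56459 + 49251) + 1/(-527))/382324 = (105710 - 1/527)*(1/382324) = (55709169/527)*(1/382324) = 55709169/201484748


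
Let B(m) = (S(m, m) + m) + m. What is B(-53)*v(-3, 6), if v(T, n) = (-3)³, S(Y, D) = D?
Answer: 4293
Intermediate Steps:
v(T, n) = -27
B(m) = 3*m (B(m) = (m + m) + m = 2*m + m = 3*m)
B(-53)*v(-3, 6) = (3*(-53))*(-27) = -159*(-27) = 4293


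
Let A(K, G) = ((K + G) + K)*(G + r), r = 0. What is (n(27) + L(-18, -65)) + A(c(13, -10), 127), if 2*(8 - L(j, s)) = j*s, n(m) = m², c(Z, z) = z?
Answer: 13741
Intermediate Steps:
A(K, G) = G*(G + 2*K) (A(K, G) = ((K + G) + K)*(G + 0) = ((G + K) + K)*G = (G + 2*K)*G = G*(G + 2*K))
L(j, s) = 8 - j*s/2
(n(27) + L(-18, -65)) + A(c(13, -10), 127) = (27² + (8 - ½*(-18)*(-65))) + 127*(127 + 2*(-10)) = (729 + (8 - 585)) + 127*(127 - 20) = (729 - 577) + 127*107 = 152 + 13589 = 13741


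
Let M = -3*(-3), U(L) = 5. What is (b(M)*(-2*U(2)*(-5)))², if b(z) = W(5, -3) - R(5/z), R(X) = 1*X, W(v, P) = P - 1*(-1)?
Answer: 1322500/81 ≈ 16327.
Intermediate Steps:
M = 9
W(v, P) = 1 + P (W(v, P) = P + 1 = 1 + P)
R(X) = X
b(z) = -2 - 5/z (b(z) = (1 - 3) - 5/z = -2 - 5/z)
(b(M)*(-2*U(2)*(-5)))² = ((-2 - 5/9)*(-2*5*(-5)))² = ((-2 - 5*⅑)*(-10*(-5)))² = ((-2 - 5/9)*50)² = (-23/9*50)² = (-1150/9)² = 1322500/81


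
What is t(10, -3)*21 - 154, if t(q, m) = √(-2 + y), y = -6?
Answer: -154 + 42*I*√2 ≈ -154.0 + 59.397*I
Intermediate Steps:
t(q, m) = 2*I*√2 (t(q, m) = √(-2 - 6) = √(-8) = 2*I*√2)
t(10, -3)*21 - 154 = (2*I*√2)*21 - 154 = 42*I*√2 - 154 = -154 + 42*I*√2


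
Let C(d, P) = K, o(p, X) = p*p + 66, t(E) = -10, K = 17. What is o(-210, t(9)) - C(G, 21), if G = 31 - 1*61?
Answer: 44149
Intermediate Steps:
G = -30 (G = 31 - 61 = -30)
o(p, X) = 66 + p² (o(p, X) = p² + 66 = 66 + p²)
C(d, P) = 17
o(-210, t(9)) - C(G, 21) = (66 + (-210)²) - 1*17 = (66 + 44100) - 17 = 44166 - 17 = 44149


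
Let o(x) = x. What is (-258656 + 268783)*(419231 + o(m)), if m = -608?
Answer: 4239395121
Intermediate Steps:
(-258656 + 268783)*(419231 + o(m)) = (-258656 + 268783)*(419231 - 608) = 10127*418623 = 4239395121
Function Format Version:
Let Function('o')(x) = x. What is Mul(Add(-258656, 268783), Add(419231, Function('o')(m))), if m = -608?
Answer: 4239395121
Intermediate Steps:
Mul(Add(-258656, 268783), Add(419231, Function('o')(m))) = Mul(Add(-258656, 268783), Add(419231, -608)) = Mul(10127, 418623) = 4239395121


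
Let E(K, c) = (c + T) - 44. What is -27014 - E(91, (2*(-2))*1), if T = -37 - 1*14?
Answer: -26915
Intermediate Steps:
T = -51 (T = -37 - 14 = -51)
E(K, c) = -95 + c (E(K, c) = (c - 51) - 44 = (-51 + c) - 44 = -95 + c)
-27014 - E(91, (2*(-2))*1) = -27014 - (-95 + (2*(-2))*1) = -27014 - (-95 - 4*1) = -27014 - (-95 - 4) = -27014 - 1*(-99) = -27014 + 99 = -26915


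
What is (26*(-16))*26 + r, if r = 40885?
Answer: 30069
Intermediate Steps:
(26*(-16))*26 + r = (26*(-16))*26 + 40885 = -416*26 + 40885 = -10816 + 40885 = 30069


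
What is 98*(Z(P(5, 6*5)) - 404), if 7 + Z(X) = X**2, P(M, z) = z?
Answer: 47922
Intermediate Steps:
Z(X) = -7 + X**2
98*(Z(P(5, 6*5)) - 404) = 98*((-7 + (6*5)**2) - 404) = 98*((-7 + 30**2) - 404) = 98*((-7 + 900) - 404) = 98*(893 - 404) = 98*489 = 47922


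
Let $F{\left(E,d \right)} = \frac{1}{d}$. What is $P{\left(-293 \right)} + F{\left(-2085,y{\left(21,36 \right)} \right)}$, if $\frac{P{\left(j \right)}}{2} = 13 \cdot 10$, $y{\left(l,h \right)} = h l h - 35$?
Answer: $\frac{7067061}{27181} \approx 260.0$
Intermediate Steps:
$y{\left(l,h \right)} = -35 + l h^{2}$ ($y{\left(l,h \right)} = l h^{2} - 35 = -35 + l h^{2}$)
$P{\left(j \right)} = 260$ ($P{\left(j \right)} = 2 \cdot 13 \cdot 10 = 2 \cdot 130 = 260$)
$P{\left(-293 \right)} + F{\left(-2085,y{\left(21,36 \right)} \right)} = 260 + \frac{1}{-35 + 21 \cdot 36^{2}} = 260 + \frac{1}{-35 + 21 \cdot 1296} = 260 + \frac{1}{-35 + 27216} = 260 + \frac{1}{27181} = \frac{7067061}{27181}$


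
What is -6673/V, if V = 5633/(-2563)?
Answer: 17102899/5633 ≈ 3036.2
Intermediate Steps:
V = -5633/2563 (V = 5633*(-1/2563) = -5633/2563 ≈ -2.1978)
-6673/V = -6673/(-5633/2563) = -6673*(-2563/5633) = 17102899/5633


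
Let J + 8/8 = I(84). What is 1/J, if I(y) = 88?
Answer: 1/87 ≈ 0.011494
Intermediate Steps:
J = 87 (J = -1 + 88 = 87)
1/J = 1/87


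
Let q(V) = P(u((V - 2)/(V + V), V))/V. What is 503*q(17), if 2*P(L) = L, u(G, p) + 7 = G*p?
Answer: 503/68 ≈ 7.3971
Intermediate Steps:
u(G, p) = -7 + G*p
P(L) = L/2
q(V) = (-4 + V/4)/V (q(V) = ((-7 + ((V - 2)/(V + V))*V)/2)/V = ((-7 + ((-2 + V)/((2*V)))*V)/2)/V = ((-7 + ((-2 + V)*(1/(2*V)))*V)/2)/V = ((-7 + ((-2 + V)/(2*V))*V)/2)/V = ((-7 + (-1 + V/2))/2)/V = ((-8 + V/2)/2)/V = (-4 + V/4)/V)
503*q(17) = 503*((¼)*(-16 + 17)/17) = 503*((¼)*(1/17)*1) = 503*(1/68) = 503/68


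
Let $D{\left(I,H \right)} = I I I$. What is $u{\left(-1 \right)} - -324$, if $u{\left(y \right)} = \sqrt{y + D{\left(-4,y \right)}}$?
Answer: $324 + i \sqrt{65} \approx 324.0 + 8.0623 i$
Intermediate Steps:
$D{\left(I,H \right)} = I^{3}$ ($D{\left(I,H \right)} = I^{2} I = I^{3}$)
$u{\left(y \right)} = \sqrt{-64 + y}$ ($u{\left(y \right)} = \sqrt{y + \left(-4\right)^{3}} = \sqrt{y - 64} = \sqrt{-64 + y}$)
$u{\left(-1 \right)} - -324 = \sqrt{-64 - 1} - -324 = \sqrt{-65} + 324 = i \sqrt{65} + 324 = 324 + i \sqrt{65}$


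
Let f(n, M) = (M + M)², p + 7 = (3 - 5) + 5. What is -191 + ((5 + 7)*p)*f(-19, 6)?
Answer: -7103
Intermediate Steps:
p = -4 (p = -7 + ((3 - 5) + 5) = -7 + (-2 + 5) = -7 + 3 = -4)
f(n, M) = 4*M² (f(n, M) = (2*M)² = 4*M²)
-191 + ((5 + 7)*p)*f(-19, 6) = -191 + ((5 + 7)*(-4))*(4*6²) = -191 + (12*(-4))*(4*36) = -191 - 48*144 = -191 - 6912 = -7103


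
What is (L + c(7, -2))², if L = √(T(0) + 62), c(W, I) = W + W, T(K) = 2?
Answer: 484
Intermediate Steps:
c(W, I) = 2*W
L = 8 (L = √(2 + 62) = √64 = 8)
(L + c(7, -2))² = (8 + 2*7)² = (8 + 14)² = 22² = 484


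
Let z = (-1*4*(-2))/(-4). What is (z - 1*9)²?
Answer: 121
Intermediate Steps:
z = -2 (z = -4*(-2)*(-¼) = 8*(-¼) = -2)
(z - 1*9)² = (-2 - 1*9)² = (-2 - 9)² = (-11)² = 121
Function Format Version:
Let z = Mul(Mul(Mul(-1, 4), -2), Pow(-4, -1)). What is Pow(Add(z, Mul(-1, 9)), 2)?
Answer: 121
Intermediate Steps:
z = -2 (z = Mul(Mul(-4, -2), Rational(-1, 4)) = Mul(8, Rational(-1, 4)) = -2)
Pow(Add(z, Mul(-1, 9)), 2) = Pow(Add(-2, Mul(-1, 9)), 2) = Pow(Add(-2, -9), 2) = Pow(-11, 2) = 121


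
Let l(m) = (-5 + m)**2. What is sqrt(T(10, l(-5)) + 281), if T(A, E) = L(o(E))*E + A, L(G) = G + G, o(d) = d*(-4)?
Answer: I*sqrt(79709) ≈ 282.33*I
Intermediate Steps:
o(d) = -4*d
L(G) = 2*G
T(A, E) = A - 8*E**2 (T(A, E) = (2*(-4*E))*E + A = (-8*E)*E + A = -8*E**2 + A = A - 8*E**2)
sqrt(T(10, l(-5)) + 281) = sqrt((10 - 8*(-5 - 5)**4) + 281) = sqrt((10 - 8*((-10)**2)**2) + 281) = sqrt((10 - 8*100**2) + 281) = sqrt((10 - 8*10000) + 281) = sqrt((10 - 80000) + 281) = sqrt(-79990 + 281) = sqrt(-79709) = I*sqrt(79709)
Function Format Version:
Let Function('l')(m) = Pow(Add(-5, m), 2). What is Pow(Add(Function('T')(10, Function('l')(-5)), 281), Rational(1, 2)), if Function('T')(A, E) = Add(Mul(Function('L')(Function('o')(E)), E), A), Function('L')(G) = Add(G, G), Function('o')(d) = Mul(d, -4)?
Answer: Mul(I, Pow(79709, Rational(1, 2))) ≈ Mul(282.33, I)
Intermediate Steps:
Function('o')(d) = Mul(-4, d)
Function('L')(G) = Mul(2, G)
Function('T')(A, E) = Add(A, Mul(-8, Pow(E, 2))) (Function('T')(A, E) = Add(Mul(Mul(2, Mul(-4, E)), E), A) = Add(Mul(Mul(-8, E), E), A) = Add(Mul(-8, Pow(E, 2)), A) = Add(A, Mul(-8, Pow(E, 2))))
Pow(Add(Function('T')(10, Function('l')(-5)), 281), Rational(1, 2)) = Pow(Add(Add(10, Mul(-8, Pow(Pow(Add(-5, -5), 2), 2))), 281), Rational(1, 2)) = Pow(Add(Add(10, Mul(-8, Pow(Pow(-10, 2), 2))), 281), Rational(1, 2)) = Pow(Add(Add(10, Mul(-8, Pow(100, 2))), 281), Rational(1, 2)) = Pow(Add(Add(10, Mul(-8, 10000)), 281), Rational(1, 2)) = Pow(Add(Add(10, -80000), 281), Rational(1, 2)) = Pow(Add(-79990, 281), Rational(1, 2)) = Pow(-79709, Rational(1, 2)) = Mul(I, Pow(79709, Rational(1, 2)))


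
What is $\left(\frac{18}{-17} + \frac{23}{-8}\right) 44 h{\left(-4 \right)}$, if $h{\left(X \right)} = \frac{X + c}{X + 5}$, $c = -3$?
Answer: $\frac{41195}{34} \approx 1211.6$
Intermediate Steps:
$h{\left(X \right)} = \frac{-3 + X}{5 + X}$ ($h{\left(X \right)} = \frac{X - 3}{X + 5} = \frac{-3 + X}{5 + X}$)
$\left(\frac{18}{-17} + \frac{23}{-8}\right) 44 h{\left(-4 \right)} = \left(\frac{18}{-17} + \frac{23}{-8}\right) 44 \frac{-3 - 4}{5 - 4} = \left(18 \left(- \frac{1}{17}\right) + 23 \left(- \frac{1}{8}\right)\right) 44 \cdot 1^{-1} \left(-7\right) = \left(- \frac{18}{17} - \frac{23}{8}\right) 44 \cdot 1 \left(-7\right) = \left(- \frac{535}{136}\right) 44 \left(-7\right) = \left(- \frac{5885}{34}\right) \left(-7\right) = \frac{41195}{34}$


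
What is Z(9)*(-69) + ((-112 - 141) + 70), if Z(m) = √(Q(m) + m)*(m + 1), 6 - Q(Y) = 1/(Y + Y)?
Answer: -183 - 115*√538 ≈ -2850.4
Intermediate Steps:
Q(Y) = 6 - 1/(2*Y) (Q(Y) = 6 - 1/(Y + Y) = 6 - 1/(2*Y))
Z(m) = √(6 + m - 1/(2*m))*(1 + m) (Z(m) = √((6 - 1/(2*m)) + m)*(m + 1) = √(6 + m - 1/(2*m))*(1 + m))
Z(9)*(-69) + ((-112 - 141) + 70) = (√(6 + 9 - ½/9)*(1 + 9))*(-69) + ((-112 - 141) + 70) = (√(6 + 9 - ½*⅑)*10)*(-69) + (-253 + 70) = (√(6 + 9 - 1/18)*10)*(-69) - 183 = (√(269/18)*10)*(-69) - 183 = ((√538/6)*10)*(-69) - 183 = (5*√538/3)*(-69) - 183 = -115*√538 - 183 = -183 - 115*√538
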